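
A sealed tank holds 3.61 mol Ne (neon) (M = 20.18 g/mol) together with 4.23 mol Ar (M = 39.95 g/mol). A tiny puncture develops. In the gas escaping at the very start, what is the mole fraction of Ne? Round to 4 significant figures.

Rate_i ∝ x_i/√M_i (Graham's law weighted by mole fraction), so the effusate composition follows n_i/√M_i.
x_Ne(eff) = (n_Ne/√M_Ne) / (n_Ne/√M_Ne + n_Ar/√M_Ar)
= (3.61/√20.18) / (3.61/√20.18 + 4.23/√39.95) = 0.8036/(0.8036 + 0.6692) = 0.5456.

0.5456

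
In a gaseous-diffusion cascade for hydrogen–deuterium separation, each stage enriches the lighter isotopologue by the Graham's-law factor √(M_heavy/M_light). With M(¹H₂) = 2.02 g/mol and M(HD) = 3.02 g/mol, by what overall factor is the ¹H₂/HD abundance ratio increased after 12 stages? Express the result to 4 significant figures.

Overall factor = α^12 with α = √(3.02/2.02), i.e. (3.02/2.02)^(12/2).
= 1.49505^6 = 11.17.

11.17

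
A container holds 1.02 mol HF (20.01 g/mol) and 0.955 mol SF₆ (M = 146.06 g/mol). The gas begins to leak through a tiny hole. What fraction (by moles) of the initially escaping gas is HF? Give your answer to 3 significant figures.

Each component's effusion rate ∝ (its partial pressure)·(1/√M) ∝ n_i/√M_i.
So x_HF in the escaping gas = (n_HF/√M_HF) / Σ(n_i/√M_i)
= (1.02/√20.01) / (1.02/√20.01 + 0.955/√146.06) = 0.2280/(0.2280 + 0.07902) = 0.743.

0.743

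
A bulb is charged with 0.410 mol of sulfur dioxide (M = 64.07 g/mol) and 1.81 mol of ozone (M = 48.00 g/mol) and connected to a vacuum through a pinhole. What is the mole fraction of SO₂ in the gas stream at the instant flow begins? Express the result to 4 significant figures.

0.1639

Each component's effusion rate ∝ (its partial pressure)·(1/√M) ∝ n_i/√M_i.
x_SO₂(eff) = (n_SO₂/√M_SO₂) / (n_SO₂/√M_SO₂ + n_O₃/√M_O₃)
= (0.410/√64.07) / (0.410/√64.07 + 1.81/√48.00) = 0.05122/(0.05122 + 0.2613) = 0.1639.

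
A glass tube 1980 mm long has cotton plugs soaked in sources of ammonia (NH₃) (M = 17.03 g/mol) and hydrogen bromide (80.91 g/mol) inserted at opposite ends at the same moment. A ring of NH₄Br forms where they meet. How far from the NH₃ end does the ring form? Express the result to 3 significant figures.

Distances travelled in equal time are proportional to diffusion rates, so d_NH₃/d_HBr = √(M_HBr/M_NH₃) = √(80.91/17.03) = 2.180.
With d_NH₃ + d_HBr = 1980 mm, d_HBr = 1980/(1 + 2.180) = 622.7 mm.
d_NH₃ = 1980 − 622.7 = 1360 mm.

1360 mm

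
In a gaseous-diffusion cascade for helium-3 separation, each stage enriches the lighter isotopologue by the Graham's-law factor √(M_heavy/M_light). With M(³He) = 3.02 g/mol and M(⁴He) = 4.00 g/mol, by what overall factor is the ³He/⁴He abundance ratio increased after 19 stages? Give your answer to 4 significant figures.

After 19 stages the ratio has grown by (√(4.00/3.02))^19 = (4.00/3.02)^(19/2).
= 1.32450^(19/2) = 14.44.

14.44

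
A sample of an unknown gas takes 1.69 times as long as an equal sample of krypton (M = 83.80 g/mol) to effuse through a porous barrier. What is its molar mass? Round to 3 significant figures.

Using Graham's law: t_X/t_Kr = √(M_X/M_Kr).
1.69 = √(M_X/83.80)
M_X = 83.80 × 1.69² = 83.80 × 2.856 = 239 g/mol

239 g/mol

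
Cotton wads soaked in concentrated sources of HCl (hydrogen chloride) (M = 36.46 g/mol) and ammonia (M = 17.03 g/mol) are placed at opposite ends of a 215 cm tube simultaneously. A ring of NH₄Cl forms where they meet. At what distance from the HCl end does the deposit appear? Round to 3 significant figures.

87.3 cm

In equal time, each gas travels a distance ∝ its rate ∝ 1/√M, so d_HCl/d_NH₃ = √(M_NH₃/M_HCl) = √(17.03/36.46) = 0.6834.
With d_HCl + d_NH₃ = 215 cm, d_NH₃ = 215/(1 + 0.6834) = 127.7 cm.
d_HCl = 215 − 127.7 = 87.3 cm.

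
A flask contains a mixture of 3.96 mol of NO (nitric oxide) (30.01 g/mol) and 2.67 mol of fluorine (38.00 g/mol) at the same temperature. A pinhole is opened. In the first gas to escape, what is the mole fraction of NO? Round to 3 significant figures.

Rate_i ∝ x_i/√M_i (Graham's law weighted by mole fraction), so the effusate composition follows n_i/√M_i.
So x_NO in the escaping gas = (n_NO/√M_NO) / Σ(n_i/√M_i)
= (3.96/√30.01) / (3.96/√30.01 + 2.67/√38.00) = 0.7229/(0.7229 + 0.4331) = 0.625.

0.625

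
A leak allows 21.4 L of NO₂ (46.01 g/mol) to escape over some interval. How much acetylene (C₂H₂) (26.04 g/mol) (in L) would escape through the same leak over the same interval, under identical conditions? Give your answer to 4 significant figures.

28.45 L

Graham's law gives rate_C₂H₂/rate_NO₂ = √(M_NO₂/M_C₂H₂) = √(46.01/26.04) = √1.767 = 1.329.
So the volume for C₂H₂ is 21.4 × 1.329 = 28.45 L.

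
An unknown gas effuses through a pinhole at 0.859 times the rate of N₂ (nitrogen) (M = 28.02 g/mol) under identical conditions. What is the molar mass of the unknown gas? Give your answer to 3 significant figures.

38.0 g/mol

By Graham's law, rate_X/rate_N₂ = √(M_N₂/M_X).
0.859 = √(28.02/M_X)
M_X = 28.02 / 0.859² = 28.02 / 0.7379 = 38.0 g/mol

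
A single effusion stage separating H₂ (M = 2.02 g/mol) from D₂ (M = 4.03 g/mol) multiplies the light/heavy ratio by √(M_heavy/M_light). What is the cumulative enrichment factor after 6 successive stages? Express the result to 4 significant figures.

7.941

After 6 stages the ratio has grown by (√(4.03/2.02))^6 = (4.03/2.02)^(6/2).
= 1.99505^3 = 7.941.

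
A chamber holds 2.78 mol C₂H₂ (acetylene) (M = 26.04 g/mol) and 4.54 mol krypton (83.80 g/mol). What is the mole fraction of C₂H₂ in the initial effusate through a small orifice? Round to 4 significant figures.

0.5235

The effusion rate of species i is ∝ p_i/√M_i ∝ n_i/√M_i.
So x_C₂H₂ in the escaping gas = (n_C₂H₂/√M_C₂H₂) / Σ(n_i/√M_i)
= (2.78/√26.04) / (2.78/√26.04 + 4.54/√83.80) = 0.5448/(0.5448 + 0.4959) = 0.5235.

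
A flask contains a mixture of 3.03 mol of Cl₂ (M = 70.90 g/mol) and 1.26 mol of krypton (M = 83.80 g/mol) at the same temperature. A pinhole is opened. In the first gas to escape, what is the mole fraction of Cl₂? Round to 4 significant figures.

0.7233

The effusion rate of species i is ∝ p_i/√M_i ∝ n_i/√M_i.
So x_Cl₂ in the escaping gas = (n_Cl₂/√M_Cl₂) / Σ(n_i/√M_i)
= (3.03/√70.90) / (3.03/√70.90 + 1.26/√83.80) = 0.3598/(0.3598 + 0.1376) = 0.7233.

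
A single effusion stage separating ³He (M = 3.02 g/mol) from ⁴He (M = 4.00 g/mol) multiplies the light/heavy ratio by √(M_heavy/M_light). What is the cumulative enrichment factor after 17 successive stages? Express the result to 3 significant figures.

10.9

The single-stage factor is √(M_heavy/M_light), so 17 stages give [√(4.00/3.02)]^17 = (4.00/3.02)^(17/2).
= 1.32450^(17/2) = 10.9.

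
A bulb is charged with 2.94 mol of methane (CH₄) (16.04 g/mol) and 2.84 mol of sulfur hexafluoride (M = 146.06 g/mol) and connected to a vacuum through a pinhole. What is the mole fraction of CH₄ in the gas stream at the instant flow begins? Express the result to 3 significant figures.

Rate_i ∝ x_i/√M_i (Graham's law weighted by mole fraction), so the effusate composition follows n_i/√M_i.
So x_CH₄ in the escaping gas = (n_CH₄/√M_CH₄) / Σ(n_i/√M_i)
= (2.94/√16.04) / (2.94/√16.04 + 2.84/√146.06) = 0.7341/(0.7341 + 0.2350) = 0.758.

0.758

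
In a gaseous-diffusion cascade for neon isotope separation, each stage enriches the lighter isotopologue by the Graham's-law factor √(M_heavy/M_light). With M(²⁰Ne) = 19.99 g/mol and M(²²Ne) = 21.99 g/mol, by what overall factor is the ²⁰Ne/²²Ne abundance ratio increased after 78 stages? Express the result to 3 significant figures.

Each stage multiplies the ratio by α = √(21.99/19.99), so after 78 stages the overall factor is α^78 = (21.99/19.99)^(78/2).
= 1.10005^39 = 41.2.

41.2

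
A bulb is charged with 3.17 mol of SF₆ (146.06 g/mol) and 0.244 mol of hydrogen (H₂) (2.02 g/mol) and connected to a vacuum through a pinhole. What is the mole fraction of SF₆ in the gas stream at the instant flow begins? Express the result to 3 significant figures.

0.604

Rate_i ∝ x_i/√M_i (Graham's law weighted by mole fraction), so the effusate composition follows n_i/√M_i.
x_SF₆(eff) = (n_SF₆/√M_SF₆) / (n_SF₆/√M_SF₆ + n_H₂/√M_H₂)
= (3.17/√146.06) / (3.17/√146.06 + 0.244/√2.02) = 0.2623/(0.2623 + 0.1717) = 0.604.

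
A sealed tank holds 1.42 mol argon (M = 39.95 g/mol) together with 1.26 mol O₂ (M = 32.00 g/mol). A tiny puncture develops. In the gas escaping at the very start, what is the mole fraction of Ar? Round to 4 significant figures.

Rate_i ∝ x_i/√M_i (Graham's law weighted by mole fraction), so the effusate composition follows n_i/√M_i.
Mole fraction of Ar in the effusate = (n_Ar/√M_Ar) / (n_Ar/√M_Ar + n_O₂/√M_O₂)
= (1.42/√39.95) / (1.42/√39.95 + 1.26/√32.00) = 0.2247/(0.2247 + 0.2227) = 0.5021.

0.5021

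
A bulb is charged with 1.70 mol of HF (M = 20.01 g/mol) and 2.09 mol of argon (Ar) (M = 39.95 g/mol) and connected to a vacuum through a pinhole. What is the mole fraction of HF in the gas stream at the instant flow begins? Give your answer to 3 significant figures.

0.535

Effusion rate of each component ∝ n_i/√M_i (partial pressure × 1/√M).
Mole fraction of HF in the effusate = (n_HF/√M_HF) / (n_HF/√M_HF + n_Ar/√M_Ar)
= (1.70/√20.01) / (1.70/√20.01 + 2.09/√39.95) = 0.3800/(0.3800 + 0.3307) = 0.535.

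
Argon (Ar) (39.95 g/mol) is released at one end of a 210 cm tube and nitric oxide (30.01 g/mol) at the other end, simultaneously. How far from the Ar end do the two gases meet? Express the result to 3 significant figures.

97.5 cm

Graham's law gives d_Ar/d_NO = rate_Ar/rate_NO = √(M_NO/M_Ar) = √(30.01/39.95) = 0.8667.
With d_Ar + d_NO = 210 cm, d_NO = 210/(1 + 0.8667) = 112.5 cm.
d_Ar = 210 − 112.5 = 97.5 cm.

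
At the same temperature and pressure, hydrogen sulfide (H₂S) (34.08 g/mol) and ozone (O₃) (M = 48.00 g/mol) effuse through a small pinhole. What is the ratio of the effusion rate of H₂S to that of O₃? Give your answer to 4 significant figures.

1.187

Graham's law gives rate_H₂S/rate_O₃ = √(M_O₃/M_H₂S) = √(48.00/34.08) = √1.408 = 1.187.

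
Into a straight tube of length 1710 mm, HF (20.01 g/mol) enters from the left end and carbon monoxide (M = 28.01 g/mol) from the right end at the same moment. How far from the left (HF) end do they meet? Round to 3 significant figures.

The fronts meet when d_HF + d_CO = L with d_HF/d_CO = √(M_CO/M_HF) (Graham's law). Here √(M_CO/M_HF) = √(28.01/20.01) = 1.183.
With d_HF + d_CO = 1710 mm, d_CO = 1710/(1 + 1.183) = 783.3 mm.
d_HF = 1710 − 783.3 = 927 mm.

927 mm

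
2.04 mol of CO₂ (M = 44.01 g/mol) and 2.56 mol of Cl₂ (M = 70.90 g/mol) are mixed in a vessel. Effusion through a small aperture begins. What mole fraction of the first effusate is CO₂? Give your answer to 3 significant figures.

Rate_i ∝ x_i/√M_i (Graham's law weighted by mole fraction), so the effusate composition follows n_i/√M_i.
x_CO₂(eff) = (n_CO₂/√M_CO₂) / (n_CO₂/√M_CO₂ + n_Cl₂/√M_Cl₂)
= (2.04/√44.01) / (2.04/√44.01 + 2.56/√70.90) = 0.3075/(0.3075 + 0.3040) = 0.503.

0.503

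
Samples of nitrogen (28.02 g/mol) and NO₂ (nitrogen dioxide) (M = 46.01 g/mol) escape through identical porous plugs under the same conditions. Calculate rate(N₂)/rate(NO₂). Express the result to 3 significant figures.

1.28

From Graham's law, rate_N₂/rate_NO₂ = √(M_NO₂/M_N₂) = √(46.01/28.02) = √1.642 = 1.28.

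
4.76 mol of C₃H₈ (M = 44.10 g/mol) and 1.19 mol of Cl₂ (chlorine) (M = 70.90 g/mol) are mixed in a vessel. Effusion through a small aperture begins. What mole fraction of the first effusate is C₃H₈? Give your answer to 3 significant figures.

0.835

Rate_i ∝ x_i/√M_i (Graham's law weighted by mole fraction), so the effusate composition follows n_i/√M_i.
Mole fraction of C₃H₈ in the effusate = (n_C₃H₈/√M_C₃H₈) / (n_C₃H₈/√M_C₃H₈ + n_Cl₂/√M_Cl₂)
= (4.76/√44.10) / (4.76/√44.10 + 1.19/√70.90) = 0.7168/(0.7168 + 0.1413) = 0.835.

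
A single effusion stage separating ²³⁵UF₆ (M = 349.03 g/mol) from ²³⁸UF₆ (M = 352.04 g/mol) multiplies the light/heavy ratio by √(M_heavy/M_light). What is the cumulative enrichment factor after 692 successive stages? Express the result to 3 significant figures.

Each stage multiplies the ratio by α = √(352.04/349.03), so after 692 stages the overall factor is α^692 = (352.04/349.03)^(692/2).
= 1.00862^346 = 19.5.

19.5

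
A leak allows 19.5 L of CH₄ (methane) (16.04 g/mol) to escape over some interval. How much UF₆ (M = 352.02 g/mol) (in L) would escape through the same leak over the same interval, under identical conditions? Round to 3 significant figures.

By Graham's law, rate_UF₆/rate_CH₄ = √(M_CH₄/M_UF₆) = √(16.04/352.02) = √0.04557 = 0.2135.
So the volume for UF₆ is 19.5 × 0.2135 = 4.16 L.

4.16 L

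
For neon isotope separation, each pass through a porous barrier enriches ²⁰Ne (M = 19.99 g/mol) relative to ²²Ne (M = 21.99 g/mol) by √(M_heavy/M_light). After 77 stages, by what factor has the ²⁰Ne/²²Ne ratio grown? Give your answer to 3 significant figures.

The single-stage factor is √(M_heavy/M_light), so 77 stages give [√(21.99/19.99)]^77 = (21.99/19.99)^(77/2).
= 1.10005^(77/2) = 39.3.

39.3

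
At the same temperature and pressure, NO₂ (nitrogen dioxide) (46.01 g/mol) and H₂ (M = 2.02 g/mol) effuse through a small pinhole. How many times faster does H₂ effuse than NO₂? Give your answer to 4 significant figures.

From Graham's law, rate_H₂/rate_NO₂ = √(M_NO₂/M_H₂) = √(46.01/2.02) = √22.78 = 4.773.

4.773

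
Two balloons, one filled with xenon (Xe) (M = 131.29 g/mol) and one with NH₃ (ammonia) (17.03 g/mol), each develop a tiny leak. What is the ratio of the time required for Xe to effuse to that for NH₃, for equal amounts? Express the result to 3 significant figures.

Since effusion rate ∝ 1/√M, t_Xe/t_NH₃ = √(M_Xe/M_NH₃) = √(131.29/17.03) = √7.709 = 2.78.

2.78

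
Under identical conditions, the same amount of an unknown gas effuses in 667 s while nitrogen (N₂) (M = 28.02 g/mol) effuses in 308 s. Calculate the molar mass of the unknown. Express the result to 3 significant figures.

131 g/mol

From Graham's law, t_X/t_N₂ = √(M_X/M_N₂).
667/308 = 2.166 = √(M_X/28.02)
M_X = 28.02 × 2.166² = 28.02 × 4.690 = 131 g/mol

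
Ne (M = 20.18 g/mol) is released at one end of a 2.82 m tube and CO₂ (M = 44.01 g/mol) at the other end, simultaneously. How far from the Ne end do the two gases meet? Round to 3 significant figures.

1.68 m

Graham's law gives d_Ne/d_CO₂ = rate_Ne/rate_CO₂ = √(M_CO₂/M_Ne) = √(44.01/20.18) = 1.477.
With d_Ne + d_CO₂ = 2.82 m, d_CO₂ = 2.82/(1 + 1.477) = 1.139 m.
d_Ne = 2.82 − 1.139 = 1.68 m.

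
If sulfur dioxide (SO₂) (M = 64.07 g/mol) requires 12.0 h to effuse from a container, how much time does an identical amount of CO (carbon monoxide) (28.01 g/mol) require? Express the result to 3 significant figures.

7.93 h

By Graham's law, t_CO/t_SO₂ = √(M_CO/M_SO₂) = √(28.01/64.07) = √0.4372 = 0.6612.
So the time for CO is 12.0 × 0.6612 = 7.93 h.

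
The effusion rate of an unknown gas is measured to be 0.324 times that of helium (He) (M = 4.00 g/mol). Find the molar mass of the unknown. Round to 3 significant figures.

Graham's law gives rate_X/rate_He = √(M_He/M_X).
0.324 = √(4.00/M_X)
M_X = 4.00 / 0.324² = 4.00 / 0.1050 = 38.1 g/mol

38.1 g/mol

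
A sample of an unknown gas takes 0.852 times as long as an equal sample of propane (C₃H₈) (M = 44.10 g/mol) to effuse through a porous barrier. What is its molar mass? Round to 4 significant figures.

32.01 g/mol

Graham's law gives t_X/t_C₃H₈ = √(M_X/M_C₃H₈).
0.852 = √(M_X/44.10)
M_X = 44.10 × 0.852² = 44.10 × 0.7259 = 32.01 g/mol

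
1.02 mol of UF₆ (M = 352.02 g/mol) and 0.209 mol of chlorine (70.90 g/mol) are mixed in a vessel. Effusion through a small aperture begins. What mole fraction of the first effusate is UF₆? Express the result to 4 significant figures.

Rate_i ∝ x_i/√M_i (Graham's law weighted by mole fraction), so the effusate composition follows n_i/√M_i.
So x_UF₆ in the escaping gas = (n_UF₆/√M_UF₆) / Σ(n_i/√M_i)
= (1.02/√352.02) / (1.02/√352.02 + 0.209/√70.90) = 0.05436/(0.05436 + 0.02482) = 0.6865.

0.6865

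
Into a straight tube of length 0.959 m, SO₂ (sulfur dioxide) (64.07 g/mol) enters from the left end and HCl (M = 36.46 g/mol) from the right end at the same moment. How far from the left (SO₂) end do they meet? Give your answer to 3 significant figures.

Distances travelled in equal time are proportional to diffusion rates, so d_SO₂/d_HCl = √(M_HCl/M_SO₂) = √(36.46/64.07) = 0.7544.
With d_SO₂ + d_HCl = 0.959 m, d_HCl = 0.959/(1 + 0.7544) = 0.5466 m.
d_SO₂ = 0.959 − 0.5466 = 0.412 m.

0.412 m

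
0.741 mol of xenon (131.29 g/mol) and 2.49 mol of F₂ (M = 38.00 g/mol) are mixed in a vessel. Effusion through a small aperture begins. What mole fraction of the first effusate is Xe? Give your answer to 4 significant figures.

The effusion rate of species i is ∝ p_i/√M_i ∝ n_i/√M_i.
x_Xe(eff) = (n_Xe/√M_Xe) / (n_Xe/√M_Xe + n_F₂/√M_F₂)
= (0.741/√131.29) / (0.741/√131.29 + 2.49/√38.00) = 0.06467/(0.06467 + 0.4039) = 0.1380.

0.1380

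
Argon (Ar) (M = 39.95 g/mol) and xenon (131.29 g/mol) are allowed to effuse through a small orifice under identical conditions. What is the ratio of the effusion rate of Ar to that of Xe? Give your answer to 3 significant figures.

Graham's law gives rate_Ar/rate_Xe = √(M_Xe/M_Ar) = √(131.29/39.95) = √3.286 = 1.81.

1.81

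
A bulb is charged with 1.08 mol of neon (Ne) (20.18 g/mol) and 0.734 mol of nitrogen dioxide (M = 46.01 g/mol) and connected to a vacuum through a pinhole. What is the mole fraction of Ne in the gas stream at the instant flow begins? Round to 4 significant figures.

0.6896

The effusion rate of species i is ∝ p_i/√M_i ∝ n_i/√M_i.
Mole fraction of Ne in the effusate = (n_Ne/√M_Ne) / (n_Ne/√M_Ne + n_NO₂/√M_NO₂)
= (1.08/√20.18) / (1.08/√20.18 + 0.734/√46.01) = 0.2404/(0.2404 + 0.1082) = 0.6896.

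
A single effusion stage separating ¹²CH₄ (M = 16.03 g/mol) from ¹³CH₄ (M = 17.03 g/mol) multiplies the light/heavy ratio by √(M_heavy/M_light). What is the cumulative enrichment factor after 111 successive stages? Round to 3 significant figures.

Each stage multiplies the ratio by α = √(17.03/16.03), so after 111 stages the overall factor is α^111 = (17.03/16.03)^(111/2).
= 1.06238^(111/2) = 28.7.

28.7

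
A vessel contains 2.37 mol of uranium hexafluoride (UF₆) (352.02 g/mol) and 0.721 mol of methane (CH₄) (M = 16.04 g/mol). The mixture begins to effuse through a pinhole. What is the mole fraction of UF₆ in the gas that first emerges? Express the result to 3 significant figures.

Effusion rate of each component ∝ n_i/√M_i (partial pressure × 1/√M).
x_UF₆(eff) = (n_UF₆/√M_UF₆) / (n_UF₆/√M_UF₆ + n_CH₄/√M_CH₄)
= (2.37/√352.02) / (2.37/√352.02 + 0.721/√16.04) = 0.1263/(0.1263 + 0.1800) = 0.412.

0.412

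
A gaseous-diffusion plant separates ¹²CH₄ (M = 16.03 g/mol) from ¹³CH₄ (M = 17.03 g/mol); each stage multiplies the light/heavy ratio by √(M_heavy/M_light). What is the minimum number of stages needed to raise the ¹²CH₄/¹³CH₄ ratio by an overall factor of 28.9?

Per stage α = (17.03/16.03)^(1/2) = 1.06238^0.5, giving ln α = 0.03026.
Need α^N ≥ 28.9 ⇒ N ≥ ln(28.9) / ln α = 3.364 / 0.03026 = 111.17.
So at least 112 stages are needed.

112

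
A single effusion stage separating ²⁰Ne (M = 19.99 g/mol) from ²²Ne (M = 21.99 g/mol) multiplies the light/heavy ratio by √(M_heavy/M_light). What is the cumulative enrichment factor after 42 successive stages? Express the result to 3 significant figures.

7.41

After 42 stages the ratio has grown by (√(21.99/19.99))^42 = (21.99/19.99)^(42/2).
= 1.10005^21 = 7.41.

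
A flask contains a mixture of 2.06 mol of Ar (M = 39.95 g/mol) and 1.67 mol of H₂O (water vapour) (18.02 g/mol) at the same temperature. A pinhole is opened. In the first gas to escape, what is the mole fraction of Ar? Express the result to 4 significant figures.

Effusion rate of each component ∝ n_i/√M_i (partial pressure × 1/√M).
Mole fraction of Ar in the effusate = (n_Ar/√M_Ar) / (n_Ar/√M_Ar + n_H₂O/√M_H₂O)
= (2.06/√39.95) / (2.06/√39.95 + 1.67/√18.02) = 0.3259/(0.3259 + 0.3934) = 0.4531.

0.4531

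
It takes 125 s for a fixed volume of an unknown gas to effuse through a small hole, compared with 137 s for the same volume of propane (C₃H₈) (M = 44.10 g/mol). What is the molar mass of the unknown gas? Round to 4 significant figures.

36.71 g/mol

Using Graham's law: t_X/t_C₃H₈ = √(M_X/M_C₃H₈).
125/137 = 0.9124 = √(M_X/44.10)
M_X = 44.10 × 0.9124² = 44.10 × 0.8325 = 36.71 g/mol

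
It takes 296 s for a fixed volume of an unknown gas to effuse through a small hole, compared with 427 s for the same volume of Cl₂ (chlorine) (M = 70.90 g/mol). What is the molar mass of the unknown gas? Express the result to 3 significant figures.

From Graham's law, t_X/t_Cl₂ = √(M_X/M_Cl₂).
296/427 = 0.6932 = √(M_X/70.90)
M_X = 70.90 × 0.6932² = 70.90 × 0.4805 = 34.1 g/mol

34.1 g/mol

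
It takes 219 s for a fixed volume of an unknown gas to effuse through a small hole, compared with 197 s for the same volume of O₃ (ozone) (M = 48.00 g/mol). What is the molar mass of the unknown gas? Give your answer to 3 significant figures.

59.3 g/mol

From Graham's law, t_X/t_O₃ = √(M_X/M_O₃).
219/197 = 1.112 = √(M_X/48.00)
M_X = 48.00 × 1.112² = 48.00 × 1.236 = 59.3 g/mol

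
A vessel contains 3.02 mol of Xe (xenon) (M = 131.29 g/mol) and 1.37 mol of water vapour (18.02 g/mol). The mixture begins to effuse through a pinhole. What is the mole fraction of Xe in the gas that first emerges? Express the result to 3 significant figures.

The effusion rate of species i is ∝ p_i/√M_i ∝ n_i/√M_i.
x_Xe(eff) = (n_Xe/√M_Xe) / (n_Xe/√M_Xe + n_H₂O/√M_H₂O)
= (3.02/√131.29) / (3.02/√131.29 + 1.37/√18.02) = 0.2636/(0.2636 + 0.3227) = 0.450.

0.450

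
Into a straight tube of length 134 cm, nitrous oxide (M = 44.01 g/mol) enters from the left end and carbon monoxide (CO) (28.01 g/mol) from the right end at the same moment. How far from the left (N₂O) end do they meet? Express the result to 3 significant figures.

59.5 cm

The fronts meet when d_N₂O + d_CO = L with d_N₂O/d_CO = √(M_CO/M_N₂O) (Graham's law). Here √(M_CO/M_N₂O) = √(28.01/44.01) = 0.7978.
With d_N₂O + d_CO = 134 cm, d_CO = 134/(1 + 0.7978) = 74.54 cm.
d_N₂O = 134 − 74.54 = 59.5 cm.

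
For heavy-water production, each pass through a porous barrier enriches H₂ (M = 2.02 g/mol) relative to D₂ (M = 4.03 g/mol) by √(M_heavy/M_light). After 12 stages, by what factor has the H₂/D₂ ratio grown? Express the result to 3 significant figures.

63.1

Overall factor = α^12 with α = √(4.03/2.02), i.e. (4.03/2.02)^(12/2).
= 1.99505^6 = 63.1.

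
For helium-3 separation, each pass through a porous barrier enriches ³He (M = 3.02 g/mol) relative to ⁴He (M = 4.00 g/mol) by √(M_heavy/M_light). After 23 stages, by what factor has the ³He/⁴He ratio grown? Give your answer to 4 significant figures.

After 23 stages the ratio has grown by (√(4.00/3.02))^23 = (4.00/3.02)^(23/2).
= 1.32450^(23/2) = 25.33.

25.33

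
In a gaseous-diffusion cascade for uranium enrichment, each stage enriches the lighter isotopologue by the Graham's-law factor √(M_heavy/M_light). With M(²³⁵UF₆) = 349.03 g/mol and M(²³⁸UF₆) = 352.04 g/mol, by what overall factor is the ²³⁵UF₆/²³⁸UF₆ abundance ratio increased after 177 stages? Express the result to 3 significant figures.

After 177 stages the ratio has grown by (√(352.04/349.03))^177 = (352.04/349.03)^(177/2).
= 1.00862^(177/2) = 2.14.

2.14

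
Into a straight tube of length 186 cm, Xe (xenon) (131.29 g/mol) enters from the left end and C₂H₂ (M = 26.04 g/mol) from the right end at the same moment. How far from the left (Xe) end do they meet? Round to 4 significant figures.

57.31 cm

Graham's law gives d_Xe/d_C₂H₂ = rate_Xe/rate_C₂H₂ = √(M_C₂H₂/M_Xe) = √(26.04/131.29) = 0.4454.
With d_Xe + d_C₂H₂ = 186 cm, d_C₂H₂ = 186/(1 + 0.4454) = 128.7 cm.
d_Xe = 186 − 128.7 = 57.31 cm.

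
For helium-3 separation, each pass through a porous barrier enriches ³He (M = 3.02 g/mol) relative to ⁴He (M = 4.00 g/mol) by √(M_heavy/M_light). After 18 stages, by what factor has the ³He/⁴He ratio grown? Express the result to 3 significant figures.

12.5

The single-stage factor is √(M_heavy/M_light), so 18 stages give [√(4.00/3.02)]^18 = (4.00/3.02)^(18/2).
= 1.32450^9 = 12.5.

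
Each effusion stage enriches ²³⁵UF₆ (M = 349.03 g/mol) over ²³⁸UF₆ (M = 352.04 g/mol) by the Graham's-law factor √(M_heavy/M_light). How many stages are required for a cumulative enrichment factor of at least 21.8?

718

Per stage α = (352.04/349.03)^(1/2) = 1.00862^0.5, giving ln α = 0.004293.
Need α^N ≥ 21.8 ⇒ N ≥ ln(21.8) / ln α = 3.082 / 0.004293 = 717.81.
So at least 718 stages are needed.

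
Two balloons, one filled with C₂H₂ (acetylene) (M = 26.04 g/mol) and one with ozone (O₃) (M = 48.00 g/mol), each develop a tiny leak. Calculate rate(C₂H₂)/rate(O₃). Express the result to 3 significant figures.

Using Graham's law: rate_C₂H₂/rate_O₃ = √(M_O₃/M_C₂H₂) = √(48.00/26.04) = √1.843 = 1.36.

1.36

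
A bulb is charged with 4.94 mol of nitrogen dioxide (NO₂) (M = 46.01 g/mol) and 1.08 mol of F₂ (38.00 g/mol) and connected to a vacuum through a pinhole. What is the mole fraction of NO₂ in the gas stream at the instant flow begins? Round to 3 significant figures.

0.806

Effusion rate of each component ∝ n_i/√M_i (partial pressure × 1/√M).
So x_NO₂ in the escaping gas = (n_NO₂/√M_NO₂) / Σ(n_i/√M_i)
= (4.94/√46.01) / (4.94/√46.01 + 1.08/√38.00) = 0.7283/(0.7283 + 0.1752) = 0.806.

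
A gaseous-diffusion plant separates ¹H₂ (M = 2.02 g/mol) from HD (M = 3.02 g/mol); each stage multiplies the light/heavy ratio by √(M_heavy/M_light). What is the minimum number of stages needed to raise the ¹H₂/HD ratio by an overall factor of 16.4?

14

With α = √(3.02/2.02) per stage, ln α = ½ ln(1.49505) = 0.2011.
Need α^N ≥ 16.4 ⇒ N ≥ ln(16.4) / ln α = 2.797 / 0.2011 = 13.91.
Rounding up, N = 14 stages.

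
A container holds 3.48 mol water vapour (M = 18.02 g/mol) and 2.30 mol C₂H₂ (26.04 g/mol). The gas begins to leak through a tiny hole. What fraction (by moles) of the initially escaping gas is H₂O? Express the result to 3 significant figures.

0.645

Effusion rate of each component ∝ n_i/√M_i (partial pressure × 1/√M).
So x_H₂O in the escaping gas = (n_H₂O/√M_H₂O) / Σ(n_i/√M_i)
= (3.48/√18.02) / (3.48/√18.02 + 2.30/√26.04) = 0.8198/(0.8198 + 0.4507) = 0.645.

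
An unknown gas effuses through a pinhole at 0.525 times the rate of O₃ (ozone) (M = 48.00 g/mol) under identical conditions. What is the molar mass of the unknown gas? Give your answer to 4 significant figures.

174.1 g/mol

Since effusion rate ∝ 1/√M, rate_X/rate_O₃ = √(M_O₃/M_X).
0.525 = √(48.00/M_X)
M_X = 48.00 / 0.525² = 48.00 / 0.2756 = 174.1 g/mol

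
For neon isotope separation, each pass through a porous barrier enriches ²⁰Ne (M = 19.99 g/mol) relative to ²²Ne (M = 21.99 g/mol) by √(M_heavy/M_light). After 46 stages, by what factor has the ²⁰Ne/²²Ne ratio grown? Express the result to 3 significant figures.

Overall factor = α^46 with α = √(21.99/19.99), i.e. (21.99/19.99)^(46/2).
= 1.10005^23 = 8.96.

8.96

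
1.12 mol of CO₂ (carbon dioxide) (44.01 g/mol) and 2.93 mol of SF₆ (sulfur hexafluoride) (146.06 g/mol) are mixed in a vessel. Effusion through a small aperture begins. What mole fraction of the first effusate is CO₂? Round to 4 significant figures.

The effusion rate of species i is ∝ p_i/√M_i ∝ n_i/√M_i.
Mole fraction of CO₂ in the effusate = (n_CO₂/√M_CO₂) / (n_CO₂/√M_CO₂ + n_SF₆/√M_SF₆)
= (1.12/√44.01) / (1.12/√44.01 + 2.93/√146.06) = 0.1688/(0.1688 + 0.2424) = 0.4105.

0.4105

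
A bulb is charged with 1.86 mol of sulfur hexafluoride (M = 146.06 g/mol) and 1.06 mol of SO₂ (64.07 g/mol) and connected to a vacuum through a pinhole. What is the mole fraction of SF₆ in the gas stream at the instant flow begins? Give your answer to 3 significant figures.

Effusion rate of each component ∝ n_i/√M_i (partial pressure × 1/√M).
Mole fraction of SF₆ in the effusate = (n_SF₆/√M_SF₆) / (n_SF₆/√M_SF₆ + n_SO₂/√M_SO₂)
= (1.86/√146.06) / (1.86/√146.06 + 1.06/√64.07) = 0.1539/(0.1539 + 0.1324) = 0.538.

0.538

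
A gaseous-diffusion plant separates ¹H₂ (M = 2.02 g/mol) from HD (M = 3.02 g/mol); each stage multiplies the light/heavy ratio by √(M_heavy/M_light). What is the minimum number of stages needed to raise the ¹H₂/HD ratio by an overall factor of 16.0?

14

With α = √(3.02/2.02) per stage, ln α = ½ ln(1.49505) = 0.2011.
Need α^N ≥ 16.0 ⇒ N ≥ ln(16.0) / ln α = 2.773 / 0.2011 = 13.79.
Minimum whole number of stages: N = 14.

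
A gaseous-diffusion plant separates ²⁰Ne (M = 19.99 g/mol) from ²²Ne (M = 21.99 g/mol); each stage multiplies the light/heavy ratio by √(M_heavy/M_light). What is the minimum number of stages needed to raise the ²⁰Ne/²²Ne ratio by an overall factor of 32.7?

With α = √(21.99/19.99) per stage, ln α = ½ ln(1.10005) = 0.04768.
Need α^N ≥ 32.7 ⇒ N ≥ ln(32.7) / ln α = 3.487 / 0.04768 = 73.14.
Rounding up, N = 74 stages.

74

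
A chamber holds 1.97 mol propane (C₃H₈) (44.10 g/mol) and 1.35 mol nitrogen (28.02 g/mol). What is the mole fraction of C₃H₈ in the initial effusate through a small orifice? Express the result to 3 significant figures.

Rate_i ∝ x_i/√M_i (Graham's law weighted by mole fraction), so the effusate composition follows n_i/√M_i.
x_C₃H₈(eff) = (n_C₃H₈/√M_C₃H₈) / (n_C₃H₈/√M_C₃H₈ + n_N₂/√M_N₂)
= (1.97/√44.10) / (1.97/√44.10 + 1.35/√28.02) = 0.2967/(0.2967 + 0.2550) = 0.538.

0.538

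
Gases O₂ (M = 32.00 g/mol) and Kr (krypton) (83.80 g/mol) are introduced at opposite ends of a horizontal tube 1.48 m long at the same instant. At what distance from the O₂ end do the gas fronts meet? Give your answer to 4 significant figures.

In equal time, each gas travels a distance ∝ its rate ∝ 1/√M, so d_O₂/d_Kr = √(M_Kr/M_O₂) = √(83.80/32.00) = 1.618.
With d_O₂ + d_Kr = 1.48 m, d_Kr = 1.48/(1 + 1.618) = 0.5653 m.
d_O₂ = 1.48 − 0.5653 = 0.9147 m.

0.9147 m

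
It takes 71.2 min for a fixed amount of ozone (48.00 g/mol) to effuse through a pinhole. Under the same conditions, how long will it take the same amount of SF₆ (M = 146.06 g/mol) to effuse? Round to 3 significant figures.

Since effusion rate ∝ 1/√M, t_SF₆/t_O₃ = √(M_SF₆/M_O₃) = √(146.06/48.00) = √3.043 = 1.744.
So the time for SF₆ is 71.2 × 1.744 = 124 min.

124 min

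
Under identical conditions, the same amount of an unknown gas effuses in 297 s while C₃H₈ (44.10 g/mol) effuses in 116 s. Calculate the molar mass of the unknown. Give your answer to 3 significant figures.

289 g/mol

From Graham's law, t_X/t_C₃H₈ = √(M_X/M_C₃H₈).
297/116 = 2.560 = √(M_X/44.10)
M_X = 44.10 × 2.560² = 44.10 × 6.555 = 289 g/mol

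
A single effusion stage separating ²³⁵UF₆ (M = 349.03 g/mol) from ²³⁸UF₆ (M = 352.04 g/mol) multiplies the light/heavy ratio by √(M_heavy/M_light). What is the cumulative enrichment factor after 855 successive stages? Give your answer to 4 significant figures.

39.29

Each stage multiplies the ratio by α = √(352.04/349.03), so after 855 stages the overall factor is α^855 = (352.04/349.03)^(855/2).
= 1.00862^(855/2) = 39.29.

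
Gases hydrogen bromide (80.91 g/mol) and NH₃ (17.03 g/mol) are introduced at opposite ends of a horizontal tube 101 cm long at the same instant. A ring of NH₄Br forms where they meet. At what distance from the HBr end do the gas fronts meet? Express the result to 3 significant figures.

The fronts meet when d_HBr + d_NH₃ = L with d_HBr/d_NH₃ = √(M_NH₃/M_HBr) (Graham's law). Here √(M_NH₃/M_HBr) = √(17.03/80.91) = 0.4588.
With d_HBr + d_NH₃ = 101 cm, d_NH₃ = 101/(1 + 0.4588) = 69.24 cm.
d_HBr = 101 − 69.24 = 31.8 cm.

31.8 cm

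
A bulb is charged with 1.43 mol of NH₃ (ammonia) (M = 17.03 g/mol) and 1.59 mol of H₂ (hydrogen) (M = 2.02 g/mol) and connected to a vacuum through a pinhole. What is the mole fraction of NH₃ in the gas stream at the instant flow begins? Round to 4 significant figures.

Rate_i ∝ x_i/√M_i (Graham's law weighted by mole fraction), so the effusate composition follows n_i/√M_i.
Mole fraction of NH₃ in the effusate = (n_NH₃/√M_NH₃) / (n_NH₃/√M_NH₃ + n_H₂/√M_H₂)
= (1.43/√17.03) / (1.43/√17.03 + 1.59/√2.02) = 0.3465/(0.3465 + 1.119) = 0.2365.

0.2365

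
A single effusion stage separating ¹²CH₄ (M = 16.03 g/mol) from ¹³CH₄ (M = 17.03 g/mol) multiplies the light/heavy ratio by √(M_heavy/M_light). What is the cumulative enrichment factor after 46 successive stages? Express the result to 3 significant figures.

The single-stage factor is √(M_heavy/M_light), so 46 stages give [√(17.03/16.03)]^46 = (17.03/16.03)^(46/2).
= 1.06238^23 = 4.02.

4.02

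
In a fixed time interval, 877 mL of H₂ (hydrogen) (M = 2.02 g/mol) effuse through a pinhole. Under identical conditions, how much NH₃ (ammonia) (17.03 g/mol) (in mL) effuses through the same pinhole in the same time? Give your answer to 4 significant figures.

302.0 mL

From Graham's law, rate_NH₃/rate_H₂ = √(M_H₂/M_NH₃) = √(2.02/17.03) = √0.1186 = 0.3444.
So the volume for NH₃ is 877 × 0.3444 = 302.0 mL.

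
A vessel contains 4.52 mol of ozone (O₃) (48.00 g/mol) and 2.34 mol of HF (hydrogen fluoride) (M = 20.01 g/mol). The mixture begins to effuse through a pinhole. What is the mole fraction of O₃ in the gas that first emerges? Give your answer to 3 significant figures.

Rate_i ∝ x_i/√M_i (Graham's law weighted by mole fraction), so the effusate composition follows n_i/√M_i.
x_O₃(eff) = (n_O₃/√M_O₃) / (n_O₃/√M_O₃ + n_HF/√M_HF)
= (4.52/√48.00) / (4.52/√48.00 + 2.34/√20.01) = 0.6524/(0.6524 + 0.5231) = 0.555.

0.555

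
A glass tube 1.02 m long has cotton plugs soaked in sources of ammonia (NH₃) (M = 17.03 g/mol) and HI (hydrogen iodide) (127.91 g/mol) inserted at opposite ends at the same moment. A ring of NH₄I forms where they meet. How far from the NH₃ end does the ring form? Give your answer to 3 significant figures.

Distances travelled in equal time are proportional to diffusion rates, so d_NH₃/d_HI = √(M_HI/M_NH₃) = √(127.91/17.03) = 2.741.
With d_NH₃ + d_HI = 1.02 m, d_HI = 1.02/(1 + 2.741) = 0.2727 m.
d_NH₃ = 1.02 − 0.2727 = 0.747 m.

0.747 m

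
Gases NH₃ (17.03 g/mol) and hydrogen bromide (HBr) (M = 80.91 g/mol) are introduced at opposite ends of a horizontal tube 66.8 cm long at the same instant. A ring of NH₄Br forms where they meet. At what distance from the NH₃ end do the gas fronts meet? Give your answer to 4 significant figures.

45.79 cm

Distances travelled in equal time are proportional to diffusion rates, so d_NH₃/d_HBr = √(M_HBr/M_NH₃) = √(80.91/17.03) = 2.180.
With d_NH₃ + d_HBr = 66.8 cm, d_HBr = 66.8/(1 + 2.180) = 21.01 cm.
d_NH₃ = 66.8 − 21.01 = 45.79 cm.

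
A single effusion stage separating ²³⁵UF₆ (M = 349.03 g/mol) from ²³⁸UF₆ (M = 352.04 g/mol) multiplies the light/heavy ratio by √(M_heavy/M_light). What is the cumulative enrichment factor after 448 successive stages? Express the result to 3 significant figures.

6.84

Each stage multiplies the ratio by α = √(352.04/349.03), so after 448 stages the overall factor is α^448 = (352.04/349.03)^(448/2).
= 1.00862^224 = 6.84.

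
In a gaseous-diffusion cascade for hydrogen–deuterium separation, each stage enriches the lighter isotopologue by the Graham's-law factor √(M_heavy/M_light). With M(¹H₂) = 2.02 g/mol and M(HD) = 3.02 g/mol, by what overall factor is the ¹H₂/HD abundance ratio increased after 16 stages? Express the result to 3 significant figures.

After 16 stages the ratio has grown by (√(3.02/2.02))^16 = (3.02/2.02)^(16/2).
= 1.49505^8 = 25.0.

25.0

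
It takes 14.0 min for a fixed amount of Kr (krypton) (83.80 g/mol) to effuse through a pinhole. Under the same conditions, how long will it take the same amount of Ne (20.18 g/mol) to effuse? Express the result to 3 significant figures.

Using Graham's law: t_Ne/t_Kr = √(M_Ne/M_Kr) = √(20.18/83.80) = √0.2408 = 0.4907.
So the time for Ne is 14.0 × 0.4907 = 6.87 min.

6.87 min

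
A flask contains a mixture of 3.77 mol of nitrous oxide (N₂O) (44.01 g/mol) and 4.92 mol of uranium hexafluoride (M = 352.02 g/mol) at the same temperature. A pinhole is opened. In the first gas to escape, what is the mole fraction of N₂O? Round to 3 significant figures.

Each component's effusion rate ∝ (its partial pressure)·(1/√M) ∝ n_i/√M_i.
x_N₂O(eff) = (n_N₂O/√M_N₂O) / (n_N₂O/√M_N₂O + n_UF₆/√M_UF₆)
= (3.77/√44.01) / (3.77/√44.01 + 4.92/√352.02) = 0.5683/(0.5683 + 0.2622) = 0.684.

0.684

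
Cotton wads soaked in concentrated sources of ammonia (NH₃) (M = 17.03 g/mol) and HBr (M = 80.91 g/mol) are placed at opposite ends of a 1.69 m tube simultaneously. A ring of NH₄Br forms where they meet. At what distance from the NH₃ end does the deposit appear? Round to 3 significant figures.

1.16 m

Graham's law gives d_NH₃/d_HBr = rate_NH₃/rate_HBr = √(M_HBr/M_NH₃) = √(80.91/17.03) = 2.180.
With d_NH₃ + d_HBr = 1.69 m, d_HBr = 1.69/(1 + 2.180) = 0.5315 m.
d_NH₃ = 1.69 − 0.5315 = 1.16 m.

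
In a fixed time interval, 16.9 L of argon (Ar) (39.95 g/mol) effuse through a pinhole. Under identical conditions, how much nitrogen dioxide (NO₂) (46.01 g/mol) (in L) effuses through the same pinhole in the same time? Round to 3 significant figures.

15.7 L

Since effusion rate ∝ 1/√M, rate_NO₂/rate_Ar = √(M_Ar/M_NO₂) = √(39.95/46.01) = √0.8683 = 0.9318.
So the volume for NO₂ is 16.9 × 0.9318 = 15.7 L.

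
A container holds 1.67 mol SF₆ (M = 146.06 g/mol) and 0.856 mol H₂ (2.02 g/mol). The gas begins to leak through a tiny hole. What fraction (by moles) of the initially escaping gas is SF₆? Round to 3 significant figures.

0.187

Each component's effusion rate ∝ (its partial pressure)·(1/√M) ∝ n_i/√M_i.
Mole fraction of SF₆ in the effusate = (n_SF₆/√M_SF₆) / (n_SF₆/√M_SF₆ + n_H₂/√M_H₂)
= (1.67/√146.06) / (1.67/√146.06 + 0.856/√2.02) = 0.1382/(0.1382 + 0.6023) = 0.187.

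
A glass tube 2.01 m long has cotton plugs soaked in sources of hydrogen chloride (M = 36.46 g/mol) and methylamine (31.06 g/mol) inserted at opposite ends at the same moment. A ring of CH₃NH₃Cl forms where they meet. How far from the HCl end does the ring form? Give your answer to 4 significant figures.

0.9647 m

In equal time, each gas travels a distance ∝ its rate ∝ 1/√M, so d_HCl/d_CH₃NH₂ = √(M_CH₃NH₂/M_HCl) = √(31.06/36.46) = 0.9230.
With d_HCl + d_CH₃NH₂ = 2.01 m, d_CH₃NH₂ = 2.01/(1 + 0.9230) = 1.045 m.
d_HCl = 2.01 − 1.045 = 0.9647 m.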